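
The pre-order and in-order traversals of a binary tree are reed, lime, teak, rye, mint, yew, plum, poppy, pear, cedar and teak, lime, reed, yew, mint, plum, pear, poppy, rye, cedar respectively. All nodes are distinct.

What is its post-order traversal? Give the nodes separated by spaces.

teak lime yew pear poppy plum mint cedar rye reed

The first element of pre-order is the root; it splits in-order into left and right subtrees.
Root reed: left subtree has 2 nodes {teak, lime}, right has 7 {yew, mint, plum, pear, poppy, rye, cedar}.
  Root lime: left subtree has 1 node {teak}, right has 0 { }.
  Root rye: left subtree has 5 nodes {yew, mint, plum, pear, poppy}, right has 1 {cedar}.
    Root mint: left subtree has 1 node {yew}, right has 3 {plum, pear, poppy}.
      Root plum: left subtree has 0 nodes { }, right has 2 {pear, poppy}.
        Root poppy: left subtree has 1 node {pear}, right has 0 { }.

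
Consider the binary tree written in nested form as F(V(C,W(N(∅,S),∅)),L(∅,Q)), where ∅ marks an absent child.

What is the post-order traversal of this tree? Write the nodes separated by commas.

Post-order visits the left subtree, then the right subtree, then the node.
At F: go left to V.
  At V: go left to C.
    C is a leaf — visit C.
  At V: go right to W.
    At W: go left to N.
      At N: no left child.
      At N: go right to S.
        S is a leaf — visit S.
      Visit N.
    At W: no right child.
    Visit W.
  Visit V.
At F: go right to L.
  At L: no left child.
  At L: go right to Q.
    Q is a leaf — visit Q.
  Visit L.
Visit F.

C, S, N, W, V, Q, L, F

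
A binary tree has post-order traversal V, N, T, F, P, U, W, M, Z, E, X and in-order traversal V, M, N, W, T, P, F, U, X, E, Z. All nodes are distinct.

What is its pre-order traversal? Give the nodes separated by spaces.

X M V W N U P T F E Z

The last element of post-order is the root; it splits in-order into left and right subtrees.
Root X: left subtree has 8 nodes {V, M, N, W, T, P, F, U}, right has 2 {E, Z}.
  Root M: left subtree has 1 node {V}, right has 6 {N, W, T, P, F, U}.
    Root W: left subtree has 1 node {N}, right has 4 {T, P, F, U}.
      Root U: left subtree has 3 nodes {T, P, F}, right has 0 { }.
        Root P: left subtree has 1 node {T}, right has 1 {F}.
  Root E: left subtree has 0 nodes { }, right has 1 {Z}.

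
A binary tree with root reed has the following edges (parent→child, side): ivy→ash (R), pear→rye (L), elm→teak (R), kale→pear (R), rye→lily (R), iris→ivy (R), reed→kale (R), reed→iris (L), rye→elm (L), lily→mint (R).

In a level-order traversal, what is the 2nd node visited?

Level-order visits nodes level by level from the root, left to right within each level.
Level 0: reed
Level 1: iris, kale
Level 2: ivy, pear
Level 3: ash, rye
Level 4: elm, lily
Level 5: teak, mint
Full level-order sequence: reed, iris, kale, ivy, pear, ash, rye, elm, lily, teak, mint.

iris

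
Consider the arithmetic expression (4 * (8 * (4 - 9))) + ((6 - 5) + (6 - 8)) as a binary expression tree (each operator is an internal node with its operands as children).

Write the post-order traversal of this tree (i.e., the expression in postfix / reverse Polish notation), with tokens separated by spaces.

4 8 4 9 - * * 6 5 - 6 8 - + +

Post-order on an expression tree gives postfix notation: for each operator, emit left operand, right operand, then the operator.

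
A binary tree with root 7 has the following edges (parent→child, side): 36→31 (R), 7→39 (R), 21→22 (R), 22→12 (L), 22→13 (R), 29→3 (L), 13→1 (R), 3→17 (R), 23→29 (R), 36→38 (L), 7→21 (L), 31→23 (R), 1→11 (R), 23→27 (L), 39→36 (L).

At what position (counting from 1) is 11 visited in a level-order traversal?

Level-order visits nodes level by level from the root, left to right within each level.
Level 0: 7
Level 1: 21, 39
Level 2: 22, 36
Level 3: 12, 13, 38, 31
Level 4: 1, 23
Level 5: 11, 27, 29
Level 6: 3
Level 7: 17
Full level-order sequence: 7, 21, 39, 22, 36, 12, 13, 38, 31, 1, 23, 11, 27, 29, 3, 17.

12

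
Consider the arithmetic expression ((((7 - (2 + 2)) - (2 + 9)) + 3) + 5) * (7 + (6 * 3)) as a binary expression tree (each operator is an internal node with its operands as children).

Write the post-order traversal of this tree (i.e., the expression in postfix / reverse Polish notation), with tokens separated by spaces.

Post-order on an expression tree gives postfix notation: for each operator, emit left operand, right operand, then the operator.

7 2 2 + - 2 9 + - 3 + 5 + 7 6 3 * + *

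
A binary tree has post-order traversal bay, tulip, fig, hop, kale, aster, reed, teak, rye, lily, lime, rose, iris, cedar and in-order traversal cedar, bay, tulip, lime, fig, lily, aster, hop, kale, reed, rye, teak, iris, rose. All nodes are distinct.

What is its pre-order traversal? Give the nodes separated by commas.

cedar, iris, lime, tulip, bay, lily, fig, rye, reed, aster, kale, hop, teak, rose

The last element of post-order is the root; it splits in-order into left and right subtrees.
Root cedar: left subtree has 0 nodes { }, right has 13 {bay, tulip, lime, fig, lily, aster, hop, kale, reed, rye, teak, iris, rose}.
  Root iris: left subtree has 11 nodes {bay, tulip, lime, fig, lily, aster, hop, kale, reed, rye, teak}, right has 1 {rose}.
    Root lime: left subtree has 2 nodes {bay, tulip}, right has 8 {fig, lily, aster, hop, kale, reed, rye, teak}.
      Root tulip: left subtree has 1 node {bay}, right has 0 { }.
      Root lily: left subtree has 1 node {fig}, right has 6 {aster, hop, kale, reed, rye, teak}.
        Root rye: left subtree has 4 nodes {aster, hop, kale, reed}, right has 1 {teak}.
          Root reed: left subtree has 3 nodes {aster, hop, kale}, right has 0 { }.
            Root aster: left subtree has 0 nodes { }, right has 2 {hop, kale}.
              Root kale: left subtree has 1 node {hop}, right has 0 { }.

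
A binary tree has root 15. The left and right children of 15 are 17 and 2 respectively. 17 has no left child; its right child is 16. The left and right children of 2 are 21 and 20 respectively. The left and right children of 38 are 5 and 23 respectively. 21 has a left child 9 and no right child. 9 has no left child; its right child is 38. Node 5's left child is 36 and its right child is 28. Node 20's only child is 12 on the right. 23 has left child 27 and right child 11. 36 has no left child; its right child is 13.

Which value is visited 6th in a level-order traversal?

Level-order visits nodes level by level from the root, left to right within each level.
Level 0: 15
Level 1: 17, 2
Level 2: 16, 21, 20
Level 3: 9, 12
Level 4: 38
Level 5: 5, 23
Level 6: 36, 28, 27, 11
Level 7: 13
Full level-order sequence: 15, 17, 2, 16, 21, 20, 9, 12, 38, 5, 23, 36, 28, 27, 11, 13.

20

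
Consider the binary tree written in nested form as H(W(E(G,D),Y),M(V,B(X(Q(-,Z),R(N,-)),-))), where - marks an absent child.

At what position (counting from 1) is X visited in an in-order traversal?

11

In-order visits the left subtree, then the node, then the right subtree.
At H: go left to W.
  At W: go left to E.
    At E: go left to G.
      G is a leaf — visit G.
    Visit E.
    At E: go right to D.
      D is a leaf — visit D.
  Visit W.
  At W: go right to Y.
    Y is a leaf — visit Y.
Visit H.
At H: go right to M.
  At M: go left to V.
    V is a leaf — visit V.
  Visit M.
  At M: go right to B.
    At B: go left to X.
      At X: go left to Q.
        At Q: no left child.
        Visit Q.
        At Q: go right to Z.
          Z is a leaf — visit Z.
      Visit X.
      At X: go right to R.
        At R: go left to N.
          N is a leaf — visit N.
        Visit R.
        At R: no right child.
    Visit B.
    At B: no right child.
Full in-order sequence: G, E, D, W, Y, H, V, M, Q, Z, X, N, R, B.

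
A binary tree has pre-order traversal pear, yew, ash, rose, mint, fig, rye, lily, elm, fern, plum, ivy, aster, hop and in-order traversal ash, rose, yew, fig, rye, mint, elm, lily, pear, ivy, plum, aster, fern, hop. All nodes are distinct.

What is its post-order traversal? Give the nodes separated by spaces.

rose ash rye fig elm lily mint yew ivy aster plum hop fern pear

The first element of pre-order is the root; it splits in-order into left and right subtrees.
Root pear: left subtree has 8 nodes {ash, rose, yew, fig, rye, mint, elm, lily}, right has 5 {ivy, plum, aster, fern, hop}.
  Root yew: left subtree has 2 nodes {ash, rose}, right has 5 {fig, rye, mint, elm, lily}.
    Root ash: left subtree has 0 nodes { }, right has 1 {rose}.
    Root mint: left subtree has 2 nodes {fig, rye}, right has 2 {elm, lily}.
      Root fig: left subtree has 0 nodes { }, right has 1 {rye}.
      Root lily: left subtree has 1 node {elm}, right has 0 { }.
  Root fern: left subtree has 3 nodes {ivy, plum, aster}, right has 1 {hop}.
    Root plum: left subtree has 1 node {ivy}, right has 1 {aster}.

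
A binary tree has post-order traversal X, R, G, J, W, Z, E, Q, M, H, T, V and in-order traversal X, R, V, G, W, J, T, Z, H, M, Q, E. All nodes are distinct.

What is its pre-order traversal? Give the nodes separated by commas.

The last element of post-order is the root; it splits in-order into left and right subtrees.
Root V: left subtree has 2 nodes {X, R}, right has 9 {G, W, J, T, Z, H, M, Q, E}.
  Root R: left subtree has 1 node {X}, right has 0 { }.
  Root T: left subtree has 3 nodes {G, W, J}, right has 5 {Z, H, M, Q, E}.
    Root W: left subtree has 1 node {G}, right has 1 {J}.
    Root H: left subtree has 1 node {Z}, right has 3 {M, Q, E}.
      Root M: left subtree has 0 nodes { }, right has 2 {Q, E}.
        Root Q: left subtree has 0 nodes { }, right has 1 {E}.

V, R, X, T, W, G, J, H, Z, M, Q, E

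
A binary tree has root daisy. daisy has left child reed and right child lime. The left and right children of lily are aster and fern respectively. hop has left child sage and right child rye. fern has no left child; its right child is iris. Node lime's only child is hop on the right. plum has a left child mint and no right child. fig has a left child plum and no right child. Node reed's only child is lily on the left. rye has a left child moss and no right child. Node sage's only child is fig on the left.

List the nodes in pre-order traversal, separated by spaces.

daisy reed lily aster fern iris lime hop sage fig plum mint rye moss

Pre-order visits the node, then its left subtree, then its right subtree.
Visit daisy.
At daisy: go left to reed.
  Visit reed.
  At reed: go left to lily.
    Visit lily.
    At lily: go left to aster.
      aster is a leaf — visit aster.
    At lily: go right to fern.
      Visit fern.
      At fern: no left child.
      At fern: go right to iris.
        iris is a leaf — visit iris.
  At reed: no right child.
At daisy: go right to lime.
  Visit lime.
  At lime: no left child.
  At lime: go right to hop.
    Visit hop.
    At hop: go left to sage.
      Visit sage.
      At sage: go left to fig.
        Visit fig.
        At fig: go left to plum.
          Visit plum.
          At plum: go left to mint.
            mint is a leaf — visit mint.
          At plum: no right child.
        At fig: no right child.
      At sage: no right child.
    At hop: go right to rye.
      Visit rye.
      At rye: go left to moss.
        moss is a leaf — visit moss.
      At rye: no right child.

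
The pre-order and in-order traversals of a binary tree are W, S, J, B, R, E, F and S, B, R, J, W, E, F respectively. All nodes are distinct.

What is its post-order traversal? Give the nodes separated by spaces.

R B J S F E W

The first element of pre-order is the root; it splits in-order into left and right subtrees.
Root W: left subtree has 4 nodes {S, B, R, J}, right has 2 {E, F}.
  Root S: left subtree has 0 nodes { }, right has 3 {B, R, J}.
    Root J: left subtree has 2 nodes {B, R}, right has 0 { }.
      Root B: left subtree has 0 nodes { }, right has 1 {R}.
  Root E: left subtree has 0 nodes { }, right has 1 {F}.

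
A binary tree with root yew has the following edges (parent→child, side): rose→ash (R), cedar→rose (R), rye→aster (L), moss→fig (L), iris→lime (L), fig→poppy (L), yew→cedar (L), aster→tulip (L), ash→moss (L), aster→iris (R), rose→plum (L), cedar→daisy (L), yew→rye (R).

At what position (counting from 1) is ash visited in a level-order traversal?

8

Level-order visits nodes level by level from the root, left to right within each level.
Level 0: yew
Level 1: cedar, rye
Level 2: daisy, rose, aster
Level 3: plum, ash, tulip, iris
Level 4: moss, lime
Level 5: fig
Level 6: poppy
Full level-order sequence: yew, cedar, rye, daisy, rose, aster, plum, ash, tulip, iris, moss, lime, fig, poppy.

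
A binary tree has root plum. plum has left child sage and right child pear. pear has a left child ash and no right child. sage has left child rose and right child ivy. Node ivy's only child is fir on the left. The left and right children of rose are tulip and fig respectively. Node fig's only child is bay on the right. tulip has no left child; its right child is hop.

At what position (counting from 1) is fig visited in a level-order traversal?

8

Level-order visits nodes level by level from the root, left to right within each level.
Level 0: plum
Level 1: sage, pear
Level 2: rose, ivy, ash
Level 3: tulip, fig, fir
Level 4: hop, bay
Full level-order sequence: plum, sage, pear, rose, ivy, ash, tulip, fig, fir, hop, bay.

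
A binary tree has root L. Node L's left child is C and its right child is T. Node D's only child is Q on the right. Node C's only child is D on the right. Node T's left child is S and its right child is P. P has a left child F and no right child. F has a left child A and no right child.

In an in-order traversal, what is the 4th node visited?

L

In-order visits the left subtree, then the node, then the right subtree.
At L: go left to C.
  At C: no left child.
  Visit C.
  At C: go right to D.
    At D: no left child.
    Visit D.
    At D: go right to Q.
      Q is a leaf — visit Q.
Visit L.
At L: go right to T.
  At T: go left to S.
    S is a leaf — visit S.
  Visit T.
  At T: go right to P.
    At P: go left to F.
      At F: go left to A.
        A is a leaf — visit A.
      Visit F.
      At F: no right child.
    Visit P.
    At P: no right child.
Full in-order sequence: C, D, Q, L, S, T, A, F, P.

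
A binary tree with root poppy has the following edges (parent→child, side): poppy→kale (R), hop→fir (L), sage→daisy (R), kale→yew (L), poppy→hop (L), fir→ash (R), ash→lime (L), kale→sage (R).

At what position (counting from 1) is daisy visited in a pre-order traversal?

9

Pre-order visits the node, then its left subtree, then its right subtree.
Visit poppy.
At poppy: go left to hop.
  Visit hop.
  At hop: go left to fir.
    Visit fir.
    At fir: no left child.
    At fir: go right to ash.
      Visit ash.
      At ash: go left to lime.
        lime is a leaf — visit lime.
      At ash: no right child.
  At hop: no right child.
At poppy: go right to kale.
  Visit kale.
  At kale: go left to yew.
    yew is a leaf — visit yew.
  At kale: go right to sage.
    Visit sage.
    At sage: no left child.
    At sage: go right to daisy.
      daisy is a leaf — visit daisy.
Full pre-order sequence: poppy, hop, fir, ash, lime, kale, yew, sage, daisy.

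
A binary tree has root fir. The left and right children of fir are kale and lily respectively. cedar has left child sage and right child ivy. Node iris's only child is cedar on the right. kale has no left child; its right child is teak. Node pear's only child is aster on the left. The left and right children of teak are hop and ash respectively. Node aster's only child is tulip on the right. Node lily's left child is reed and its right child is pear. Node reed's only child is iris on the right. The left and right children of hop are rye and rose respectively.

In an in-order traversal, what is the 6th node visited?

ash

In-order visits the left subtree, then the node, then the right subtree.
At fir: go left to kale.
  At kale: no left child.
  Visit kale.
  At kale: go right to teak.
    At teak: go left to hop.
      At hop: go left to rye.
        rye is a leaf — visit rye.
      Visit hop.
      At hop: go right to rose.
        rose is a leaf — visit rose.
    Visit teak.
    At teak: go right to ash.
      ash is a leaf — visit ash.
Visit fir.
At fir: go right to lily.
  At lily: go left to reed.
    At reed: no left child.
    Visit reed.
    At reed: go right to iris.
      At iris: no left child.
      Visit iris.
      At iris: go right to cedar.
        At cedar: go left to sage.
          sage is a leaf — visit sage.
        Visit cedar.
        At cedar: go right to ivy.
          ivy is a leaf — visit ivy.
  Visit lily.
  At lily: go right to pear.
    At pear: go left to aster.
      At aster: no left child.
      Visit aster.
      At aster: go right to tulip.
        tulip is a leaf — visit tulip.
    Visit pear.
    At pear: no right child.
Full in-order sequence: kale, rye, hop, rose, teak, ash, fir, reed, iris, sage, cedar, ivy, lily, aster, tulip, pear.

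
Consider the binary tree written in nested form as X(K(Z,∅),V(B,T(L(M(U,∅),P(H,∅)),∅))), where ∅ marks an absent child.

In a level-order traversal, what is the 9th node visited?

Level-order visits nodes level by level from the root, left to right within each level.
Level 0: X
Level 1: K, V
Level 2: Z, B, T
Level 3: L
Level 4: M, P
Level 5: U, H
Full level-order sequence: X, K, V, Z, B, T, L, M, P, U, H.

P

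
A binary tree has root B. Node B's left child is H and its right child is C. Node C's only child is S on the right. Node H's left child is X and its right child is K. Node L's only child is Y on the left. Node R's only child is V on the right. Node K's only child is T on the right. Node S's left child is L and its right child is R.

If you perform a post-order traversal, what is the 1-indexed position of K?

Post-order visits the left subtree, then the right subtree, then the node.
At B: go left to H.
  At H: go left to X.
    X is a leaf — visit X.
  At H: go right to K.
    At K: no left child.
    At K: go right to T.
      T is a leaf — visit T.
    Visit K.
  Visit H.
At B: go right to C.
  At C: no left child.
  At C: go right to S.
    At S: go left to L.
      At L: go left to Y.
        Y is a leaf — visit Y.
      At L: no right child.
      Visit L.
    At S: go right to R.
      At R: no left child.
      At R: go right to V.
        V is a leaf — visit V.
      Visit R.
    Visit S.
  Visit C.
Visit B.
Full post-order sequence: X, T, K, H, Y, L, V, R, S, C, B.

3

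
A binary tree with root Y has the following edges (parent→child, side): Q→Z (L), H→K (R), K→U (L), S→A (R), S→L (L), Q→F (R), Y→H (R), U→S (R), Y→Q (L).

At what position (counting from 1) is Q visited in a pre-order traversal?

2

Pre-order visits the node, then its left subtree, then its right subtree.
Visit Y.
At Y: go left to Q.
  Visit Q.
  At Q: go left to Z.
    Z is a leaf — visit Z.
  At Q: go right to F.
    F is a leaf — visit F.
At Y: go right to H.
  Visit H.
  At H: no left child.
  At H: go right to K.
    Visit K.
    At K: go left to U.
      Visit U.
      At U: no left child.
      At U: go right to S.
        Visit S.
        At S: go left to L.
          L is a leaf — visit L.
        At S: go right to A.
          A is a leaf — visit A.
    At K: no right child.
Full pre-order sequence: Y, Q, Z, F, H, K, U, S, L, A.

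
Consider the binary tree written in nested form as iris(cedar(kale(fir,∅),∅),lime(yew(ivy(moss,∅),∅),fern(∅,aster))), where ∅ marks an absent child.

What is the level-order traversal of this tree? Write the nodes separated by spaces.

iris cedar lime kale yew fern fir ivy aster moss

Level-order visits nodes level by level from the root, left to right within each level.
Level 0: iris
Level 1: cedar, lime
Level 2: kale, yew, fern
Level 3: fir, ivy, aster
Level 4: moss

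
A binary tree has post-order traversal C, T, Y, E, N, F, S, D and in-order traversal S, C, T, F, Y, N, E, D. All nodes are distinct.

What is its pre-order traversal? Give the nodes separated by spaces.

D S F T C N Y E

The last element of post-order is the root; it splits in-order into left and right subtrees.
Root D: left subtree has 7 nodes {S, C, T, F, Y, N, E}, right has 0 { }.
  Root S: left subtree has 0 nodes { }, right has 6 {C, T, F, Y, N, E}.
    Root F: left subtree has 2 nodes {C, T}, right has 3 {Y, N, E}.
      Root T: left subtree has 1 node {C}, right has 0 { }.
      Root N: left subtree has 1 node {Y}, right has 1 {E}.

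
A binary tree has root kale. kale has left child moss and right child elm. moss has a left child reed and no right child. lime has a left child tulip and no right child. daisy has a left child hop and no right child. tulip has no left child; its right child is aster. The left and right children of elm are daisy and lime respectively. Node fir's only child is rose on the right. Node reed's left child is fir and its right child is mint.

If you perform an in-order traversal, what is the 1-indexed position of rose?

In-order visits the left subtree, then the node, then the right subtree.
At kale: go left to moss.
  At moss: go left to reed.
    At reed: go left to fir.
      At fir: no left child.
      Visit fir.
      At fir: go right to rose.
        rose is a leaf — visit rose.
    Visit reed.
    At reed: go right to mint.
      mint is a leaf — visit mint.
  Visit moss.
  At moss: no right child.
Visit kale.
At kale: go right to elm.
  At elm: go left to daisy.
    At daisy: go left to hop.
      hop is a leaf — visit hop.
    Visit daisy.
    At daisy: no right child.
  Visit elm.
  At elm: go right to lime.
    At lime: go left to tulip.
      At tulip: no left child.
      Visit tulip.
      At tulip: go right to aster.
        aster is a leaf — visit aster.
    Visit lime.
    At lime: no right child.
Full in-order sequence: fir, rose, reed, mint, moss, kale, hop, daisy, elm, tulip, aster, lime.

2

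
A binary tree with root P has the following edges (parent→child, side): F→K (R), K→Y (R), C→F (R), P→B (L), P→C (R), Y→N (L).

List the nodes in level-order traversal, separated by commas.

Level-order visits nodes level by level from the root, left to right within each level.
Level 0: P
Level 1: B, C
Level 2: F
Level 3: K
Level 4: Y
Level 5: N

P, B, C, F, K, Y, N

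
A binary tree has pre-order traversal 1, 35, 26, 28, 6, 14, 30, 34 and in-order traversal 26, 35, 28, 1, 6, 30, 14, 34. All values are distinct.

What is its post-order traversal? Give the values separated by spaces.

26 28 35 30 34 14 6 1

The first element of pre-order is the root; it splits in-order into left and right subtrees.
Root 1: left subtree has 3 nodes {26, 35, 28}, right has 4 {6, 30, 14, 34}.
  Root 35: left subtree has 1 node {26}, right has 1 {28}.
  Root 6: left subtree has 0 nodes { }, right has 3 {30, 14, 34}.
    Root 14: left subtree has 1 node {30}, right has 1 {34}.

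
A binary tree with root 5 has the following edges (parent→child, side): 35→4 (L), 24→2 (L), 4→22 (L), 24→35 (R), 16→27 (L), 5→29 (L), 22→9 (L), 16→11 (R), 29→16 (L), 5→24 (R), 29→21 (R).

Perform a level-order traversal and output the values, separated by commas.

Level-order visits nodes level by level from the root, left to right within each level.
Level 0: 5
Level 1: 29, 24
Level 2: 16, 21, 2, 35
Level 3: 27, 11, 4
Level 4: 22
Level 5: 9

5, 29, 24, 16, 21, 2, 35, 27, 11, 4, 22, 9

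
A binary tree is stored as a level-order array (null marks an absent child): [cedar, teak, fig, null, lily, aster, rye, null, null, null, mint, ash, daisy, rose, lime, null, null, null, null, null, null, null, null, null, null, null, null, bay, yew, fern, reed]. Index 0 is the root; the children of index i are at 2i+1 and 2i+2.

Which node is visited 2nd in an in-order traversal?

lily

In-order visits the left subtree, then the node, then the right subtree.
At cedar: go left to teak.
  At teak: no left child.
  Visit teak.
  At teak: go right to lily.
    At lily: no left child.
    Visit lily.
    At lily: go right to mint.
      mint is a leaf — visit mint.
Visit cedar.
At cedar: go right to fig.
  At fig: go left to aster.
    At aster: go left to ash.
      ash is a leaf — visit ash.
    Visit aster.
    At aster: go right to daisy.
      daisy is a leaf — visit daisy.
  Visit fig.
  At fig: go right to rye.
    At rye: go left to rose.
      At rose: go left to bay.
        bay is a leaf — visit bay.
      Visit rose.
      At rose: go right to yew.
        yew is a leaf — visit yew.
    Visit rye.
    At rye: go right to lime.
      At lime: go left to fern.
        fern is a leaf — visit fern.
      Visit lime.
      At lime: go right to reed.
        reed is a leaf — visit reed.
Full in-order sequence: teak, lily, mint, cedar, ash, aster, daisy, fig, bay, rose, yew, rye, fern, lime, reed.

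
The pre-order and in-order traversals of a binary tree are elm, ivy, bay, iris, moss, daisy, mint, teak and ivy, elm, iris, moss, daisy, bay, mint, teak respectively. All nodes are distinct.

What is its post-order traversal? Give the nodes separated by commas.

ivy, daisy, moss, iris, teak, mint, bay, elm

The first element of pre-order is the root; it splits in-order into left and right subtrees.
Root elm: left subtree has 1 node {ivy}, right has 6 {iris, moss, daisy, bay, mint, teak}.
  Root bay: left subtree has 3 nodes {iris, moss, daisy}, right has 2 {mint, teak}.
    Root iris: left subtree has 0 nodes { }, right has 2 {moss, daisy}.
      Root moss: left subtree has 0 nodes { }, right has 1 {daisy}.
    Root mint: left subtree has 0 nodes { }, right has 1 {teak}.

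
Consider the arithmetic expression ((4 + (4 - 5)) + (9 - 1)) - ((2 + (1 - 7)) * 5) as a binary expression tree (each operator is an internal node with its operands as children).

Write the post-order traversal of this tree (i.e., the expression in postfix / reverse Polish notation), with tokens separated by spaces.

Post-order on an expression tree gives postfix notation: for each operator, emit left operand, right operand, then the operator.

4 4 5 - + 9 1 - + 2 1 7 - + 5 * -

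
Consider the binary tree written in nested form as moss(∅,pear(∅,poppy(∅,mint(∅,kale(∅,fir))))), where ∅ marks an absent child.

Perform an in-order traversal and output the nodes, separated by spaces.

moss pear poppy mint kale fir

In-order visits the left subtree, then the node, then the right subtree.
At moss: no left child.
Visit moss.
At moss: go right to pear.
  At pear: no left child.
  Visit pear.
  At pear: go right to poppy.
    At poppy: no left child.
    Visit poppy.
    At poppy: go right to mint.
      At mint: no left child.
      Visit mint.
      At mint: go right to kale.
        At kale: no left child.
        Visit kale.
        At kale: go right to fir.
          fir is a leaf — visit fir.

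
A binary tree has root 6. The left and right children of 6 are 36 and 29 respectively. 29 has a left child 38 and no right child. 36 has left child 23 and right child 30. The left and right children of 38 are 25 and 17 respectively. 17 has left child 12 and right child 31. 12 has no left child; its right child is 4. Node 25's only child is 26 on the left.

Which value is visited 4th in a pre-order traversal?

Pre-order visits the node, then its left subtree, then its right subtree.
Visit 6.
At 6: go left to 36.
  Visit 36.
  At 36: go left to 23.
    23 is a leaf — visit 23.
  At 36: go right to 30.
    30 is a leaf — visit 30.
At 6: go right to 29.
  Visit 29.
  At 29: go left to 38.
    Visit 38.
    At 38: go left to 25.
      Visit 25.
      At 25: go left to 26.
        26 is a leaf — visit 26.
      At 25: no right child.
    At 38: go right to 17.
      Visit 17.
      At 17: go left to 12.
        Visit 12.
        At 12: no left child.
        At 12: go right to 4.
          4 is a leaf — visit 4.
      At 17: go right to 31.
        31 is a leaf — visit 31.
  At 29: no right child.
Full pre-order sequence: 6, 36, 23, 30, 29, 38, 25, 26, 17, 12, 4, 31.

30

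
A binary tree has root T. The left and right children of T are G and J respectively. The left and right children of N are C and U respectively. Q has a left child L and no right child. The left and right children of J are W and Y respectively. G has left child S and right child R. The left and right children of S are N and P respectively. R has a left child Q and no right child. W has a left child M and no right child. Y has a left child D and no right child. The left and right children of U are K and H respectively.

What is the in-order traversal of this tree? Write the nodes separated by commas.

C, N, K, U, H, S, P, G, L, Q, R, T, M, W, J, D, Y

In-order visits the left subtree, then the node, then the right subtree.
At T: go left to G.
  At G: go left to S.
    At S: go left to N.
      At N: go left to C.
        C is a leaf — visit C.
      Visit N.
      At N: go right to U.
        At U: go left to K.
          K is a leaf — visit K.
        Visit U.
        At U: go right to H.
          H is a leaf — visit H.
    Visit S.
    At S: go right to P.
      P is a leaf — visit P.
  Visit G.
  At G: go right to R.
    At R: go left to Q.
      At Q: go left to L.
        L is a leaf — visit L.
      Visit Q.
      At Q: no right child.
    Visit R.
    At R: no right child.
Visit T.
At T: go right to J.
  At J: go left to W.
    At W: go left to M.
      M is a leaf — visit M.
    Visit W.
    At W: no right child.
  Visit J.
  At J: go right to Y.
    At Y: go left to D.
      D is a leaf — visit D.
    Visit Y.
    At Y: no right child.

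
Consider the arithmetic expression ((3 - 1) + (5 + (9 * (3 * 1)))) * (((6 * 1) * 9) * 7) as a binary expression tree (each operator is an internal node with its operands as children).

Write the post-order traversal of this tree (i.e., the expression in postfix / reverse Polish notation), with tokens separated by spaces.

Post-order on an expression tree gives postfix notation: for each operator, emit left operand, right operand, then the operator.

3 1 - 5 9 3 1 * * + + 6 1 * 9 * 7 * *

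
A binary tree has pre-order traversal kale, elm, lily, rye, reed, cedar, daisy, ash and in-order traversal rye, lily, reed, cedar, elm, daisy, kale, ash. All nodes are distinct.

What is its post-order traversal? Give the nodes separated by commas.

The first element of pre-order is the root; it splits in-order into left and right subtrees.
Root kale: left subtree has 6 nodes {rye, lily, reed, cedar, elm, daisy}, right has 1 {ash}.
  Root elm: left subtree has 4 nodes {rye, lily, reed, cedar}, right has 1 {daisy}.
    Root lily: left subtree has 1 node {rye}, right has 2 {reed, cedar}.
      Root reed: left subtree has 0 nodes { }, right has 1 {cedar}.

rye, cedar, reed, lily, daisy, elm, ash, kale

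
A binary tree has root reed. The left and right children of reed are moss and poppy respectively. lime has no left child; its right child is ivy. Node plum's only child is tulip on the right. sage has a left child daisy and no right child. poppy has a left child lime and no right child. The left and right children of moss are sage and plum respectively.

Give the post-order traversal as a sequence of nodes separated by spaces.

Post-order visits the left subtree, then the right subtree, then the node.
At reed: go left to moss.
  At moss: go left to sage.
    At sage: go left to daisy.
      daisy is a leaf — visit daisy.
    At sage: no right child.
    Visit sage.
  At moss: go right to plum.
    At plum: no left child.
    At plum: go right to tulip.
      tulip is a leaf — visit tulip.
    Visit plum.
  Visit moss.
At reed: go right to poppy.
  At poppy: go left to lime.
    At lime: no left child.
    At lime: go right to ivy.
      ivy is a leaf — visit ivy.
    Visit lime.
  At poppy: no right child.
  Visit poppy.
Visit reed.

daisy sage tulip plum moss ivy lime poppy reed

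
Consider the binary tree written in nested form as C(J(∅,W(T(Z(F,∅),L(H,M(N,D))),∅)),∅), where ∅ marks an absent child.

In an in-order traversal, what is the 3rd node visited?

In-order visits the left subtree, then the node, then the right subtree.
At C: go left to J.
  At J: no left child.
  Visit J.
  At J: go right to W.
    At W: go left to T.
      At T: go left to Z.
        At Z: go left to F.
          F is a leaf — visit F.
        Visit Z.
        At Z: no right child.
      Visit T.
      At T: go right to L.
        At L: go left to H.
          H is a leaf — visit H.
        Visit L.
        At L: go right to M.
          At M: go left to N.
            N is a leaf — visit N.
          Visit M.
          At M: go right to D.
            D is a leaf — visit D.
    Visit W.
    At W: no right child.
Visit C.
At C: no right child.
Full in-order sequence: J, F, Z, T, H, L, N, M, D, W, C.

Z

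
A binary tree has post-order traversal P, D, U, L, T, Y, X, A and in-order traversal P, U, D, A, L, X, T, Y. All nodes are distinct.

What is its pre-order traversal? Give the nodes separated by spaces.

The last element of post-order is the root; it splits in-order into left and right subtrees.
Root A: left subtree has 3 nodes {P, U, D}, right has 4 {L, X, T, Y}.
  Root U: left subtree has 1 node {P}, right has 1 {D}.
  Root X: left subtree has 1 node {L}, right has 2 {T, Y}.
    Root Y: left subtree has 1 node {T}, right has 0 { }.

A U P D X L Y T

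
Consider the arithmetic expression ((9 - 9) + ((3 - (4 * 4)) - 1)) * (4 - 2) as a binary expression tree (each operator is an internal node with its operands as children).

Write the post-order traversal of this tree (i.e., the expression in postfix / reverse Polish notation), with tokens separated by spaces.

Post-order on an expression tree gives postfix notation: for each operator, emit left operand, right operand, then the operator.

9 9 - 3 4 4 * - 1 - + 4 2 - *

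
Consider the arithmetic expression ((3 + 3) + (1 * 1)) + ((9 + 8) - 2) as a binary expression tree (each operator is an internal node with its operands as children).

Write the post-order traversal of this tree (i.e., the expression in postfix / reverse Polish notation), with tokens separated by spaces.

3 3 + 1 1 * + 9 8 + 2 - +

Post-order on an expression tree gives postfix notation: for each operator, emit left operand, right operand, then the operator.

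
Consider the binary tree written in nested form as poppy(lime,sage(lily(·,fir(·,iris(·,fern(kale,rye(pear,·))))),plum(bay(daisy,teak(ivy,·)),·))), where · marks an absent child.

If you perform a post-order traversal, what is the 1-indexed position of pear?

Post-order visits the left subtree, then the right subtree, then the node.
At poppy: go left to lime.
  lime is a leaf — visit lime.
At poppy: go right to sage.
  At sage: go left to lily.
    At lily: no left child.
    At lily: go right to fir.
      At fir: no left child.
      At fir: go right to iris.
        At iris: no left child.
        At iris: go right to fern.
          At fern: go left to kale.
            kale is a leaf — visit kale.
          At fern: go right to rye.
            At rye: go left to pear.
              pear is a leaf — visit pear.
            At rye: no right child.
            Visit rye.
          Visit fern.
        Visit iris.
      Visit fir.
    Visit lily.
  At sage: go right to plum.
    At plum: go left to bay.
      At bay: go left to daisy.
        daisy is a leaf — visit daisy.
      At bay: go right to teak.
        At teak: go left to ivy.
          ivy is a leaf — visit ivy.
        At teak: no right child.
        Visit teak.
      Visit bay.
    At plum: no right child.
    Visit plum.
  Visit sage.
Visit poppy.
Full post-order sequence: lime, kale, pear, rye, fern, iris, fir, lily, daisy, ivy, teak, bay, plum, sage, poppy.

3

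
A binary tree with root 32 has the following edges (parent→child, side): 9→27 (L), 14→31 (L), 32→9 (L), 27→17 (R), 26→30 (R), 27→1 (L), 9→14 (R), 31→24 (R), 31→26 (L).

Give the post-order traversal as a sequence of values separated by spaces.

1 17 27 30 26 24 31 14 9 32

Post-order visits the left subtree, then the right subtree, then the node.
At 32: go left to 9.
  At 9: go left to 27.
    At 27: go left to 1.
      1 is a leaf — visit 1.
    At 27: go right to 17.
      17 is a leaf — visit 17.
    Visit 27.
  At 9: go right to 14.
    At 14: go left to 31.
      At 31: go left to 26.
        At 26: no left child.
        At 26: go right to 30.
          30 is a leaf — visit 30.
        Visit 26.
      At 31: go right to 24.
        24 is a leaf — visit 24.
      Visit 31.
    At 14: no right child.
    Visit 14.
  Visit 9.
At 32: no right child.
Visit 32.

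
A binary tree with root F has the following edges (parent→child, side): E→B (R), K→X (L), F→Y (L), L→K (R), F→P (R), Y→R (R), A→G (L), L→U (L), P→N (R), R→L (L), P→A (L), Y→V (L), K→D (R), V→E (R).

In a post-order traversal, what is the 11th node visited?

G

Post-order visits the left subtree, then the right subtree, then the node.
At F: go left to Y.
  At Y: go left to V.
    At V: no left child.
    At V: go right to E.
      At E: no left child.
      At E: go right to B.
        B is a leaf — visit B.
      Visit E.
    Visit V.
  At Y: go right to R.
    At R: go left to L.
      At L: go left to U.
        U is a leaf — visit U.
      At L: go right to K.
        At K: go left to X.
          X is a leaf — visit X.
        At K: go right to D.
          D is a leaf — visit D.
        Visit K.
      Visit L.
    At R: no right child.
    Visit R.
  Visit Y.
At F: go right to P.
  At P: go left to A.
    At A: go left to G.
      G is a leaf — visit G.
    At A: no right child.
    Visit A.
  At P: go right to N.
    N is a leaf — visit N.
  Visit P.
Visit F.
Full post-order sequence: B, E, V, U, X, D, K, L, R, Y, G, A, N, P, F.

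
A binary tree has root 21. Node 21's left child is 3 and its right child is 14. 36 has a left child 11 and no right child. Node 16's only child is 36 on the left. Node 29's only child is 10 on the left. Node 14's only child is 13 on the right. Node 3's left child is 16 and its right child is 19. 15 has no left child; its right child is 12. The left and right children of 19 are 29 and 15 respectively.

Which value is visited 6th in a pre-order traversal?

Pre-order visits the node, then its left subtree, then its right subtree.
Visit 21.
At 21: go left to 3.
  Visit 3.
  At 3: go left to 16.
    Visit 16.
    At 16: go left to 36.
      Visit 36.
      At 36: go left to 11.
        11 is a leaf — visit 11.
      At 36: no right child.
    At 16: no right child.
  At 3: go right to 19.
    Visit 19.
    At 19: go left to 29.
      Visit 29.
      At 29: go left to 10.
        10 is a leaf — visit 10.
      At 29: no right child.
    At 19: go right to 15.
      Visit 15.
      At 15: no left child.
      At 15: go right to 12.
        12 is a leaf — visit 12.
At 21: go right to 14.
  Visit 14.
  At 14: no left child.
  At 14: go right to 13.
    13 is a leaf — visit 13.
Full pre-order sequence: 21, 3, 16, 36, 11, 19, 29, 10, 15, 12, 14, 13.

19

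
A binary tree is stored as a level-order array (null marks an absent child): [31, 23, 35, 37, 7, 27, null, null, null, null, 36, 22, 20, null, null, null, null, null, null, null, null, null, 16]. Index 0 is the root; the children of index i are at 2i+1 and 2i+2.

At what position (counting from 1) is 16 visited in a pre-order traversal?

6

Pre-order visits the node, then its left subtree, then its right subtree.
Visit 31.
At 31: go left to 23.
  Visit 23.
  At 23: go left to 37.
    37 is a leaf — visit 37.
  At 23: go right to 7.
    Visit 7.
    At 7: no left child.
    At 7: go right to 36.
      Visit 36.
      At 36: no left child.
      At 36: go right to 16.
        16 is a leaf — visit 16.
At 31: go right to 35.
  Visit 35.
  At 35: go left to 27.
    Visit 27.
    At 27: go left to 22.
      22 is a leaf — visit 22.
    At 27: go right to 20.
      20 is a leaf — visit 20.
  At 35: no right child.
Full pre-order sequence: 31, 23, 37, 7, 36, 16, 35, 27, 22, 20.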